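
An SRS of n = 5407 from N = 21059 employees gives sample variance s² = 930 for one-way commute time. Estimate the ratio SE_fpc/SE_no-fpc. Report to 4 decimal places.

0.8621

f = n/N = 5407/21059 = 0.25675483.
SE_no-fpc = √(s²/n) = 0.41472794; SE_fpc = √((1−f)s²/n) = 0.35754387.
Ratio = √(1−f) = 0.86211668.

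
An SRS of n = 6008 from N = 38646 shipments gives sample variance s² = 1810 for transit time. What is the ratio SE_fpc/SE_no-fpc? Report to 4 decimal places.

0.9190

f = n/N = 6008/38646 = 0.15546240.
SE_no-fpc = √(s²/n) = 0.54887611; SE_fpc = √((1−f)s²/n) = 0.50441015.
Ratio = √(1−f) = 0.91898727.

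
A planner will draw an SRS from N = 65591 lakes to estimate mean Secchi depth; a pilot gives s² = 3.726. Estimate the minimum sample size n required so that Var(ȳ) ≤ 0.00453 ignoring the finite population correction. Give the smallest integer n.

823

Without fpc, n₀ = s²/D = 3.726/0.00453 = 822.5166.
Rounding up, n = 823.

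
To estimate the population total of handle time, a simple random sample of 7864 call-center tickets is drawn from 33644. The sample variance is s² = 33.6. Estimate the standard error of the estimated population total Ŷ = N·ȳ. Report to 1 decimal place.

Var(Ŷ) = N²·Var(ȳ) = N²·(1 − n/N)·s²/n.
f = 7864/33644 = 0.23374153; Var(ȳ) = 0.76625847·33.6/7864 = 0.0032739426.
Var(Ŷ) = 33644² · 0.0032739426 = 3.705837 × 10^6.
SE(Ŷ) = √(3.705837 × 10^6) = 1925.1.

1925.1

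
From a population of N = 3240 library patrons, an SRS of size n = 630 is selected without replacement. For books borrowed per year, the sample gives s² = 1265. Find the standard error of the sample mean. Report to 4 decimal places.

1.2718

Under SRS without replacement, Var(ȳ) = (1 − f)·s²/n with f = n/N = 630/3240 = 0.19444444.
Var(ȳ) = (1 − 0.19444444)·1265/630 = 0.80555556·2.0079365 = 1.6175044.
SE(ȳ) = √(1.6175044) = 1.2718.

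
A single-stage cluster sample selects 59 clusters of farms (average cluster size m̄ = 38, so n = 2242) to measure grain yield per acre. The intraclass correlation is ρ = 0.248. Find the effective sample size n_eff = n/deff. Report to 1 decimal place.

deff = 1 + (38 − 1)·0.248 = 1 + 9.176 = 10.176.
n_eff = 2242 / 10.176 = 220.3.

220.3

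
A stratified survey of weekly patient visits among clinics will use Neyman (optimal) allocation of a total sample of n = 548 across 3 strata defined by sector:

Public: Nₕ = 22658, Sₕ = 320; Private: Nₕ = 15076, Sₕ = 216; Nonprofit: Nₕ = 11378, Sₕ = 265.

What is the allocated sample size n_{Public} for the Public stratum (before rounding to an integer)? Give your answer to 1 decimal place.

Neyman allocation: nₕ = n·NₕSₕ / Σⱼ NⱼSⱼ.
Σ NⱼSⱼ = 22658·320 + 15076·216 + 11378·265 = 1.3522146 × 10^7.
n_{Public} = 548·22658·320 / (1.3522146 × 10^7) = 293.8.

293.8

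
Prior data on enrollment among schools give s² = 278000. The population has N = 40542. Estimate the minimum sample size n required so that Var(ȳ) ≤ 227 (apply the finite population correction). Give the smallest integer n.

1189

Without fpc, n₀ = s²/D = 278000/227 = 1224.6696.
With fpc, (1 − n/N)·s²/n ≤ D requires n ≥ n₀/(1 + n₀/N) = 1224.6696/(1 + 1224.6696/40542) = 1188.7602.
Rounding up, n = 1189.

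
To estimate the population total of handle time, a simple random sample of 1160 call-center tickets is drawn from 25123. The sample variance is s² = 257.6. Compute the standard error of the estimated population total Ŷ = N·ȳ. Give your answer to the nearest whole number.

11562

Var(Ŷ) = N²·Var(ȳ) = N²·(1 − n/N)·s²/n.
f = 1160/25123 = 0.04617283; Var(ȳ) = 0.95382717·257.6/1160 = 0.21181541.
Var(Ŷ) = 25123² · 0.21181541 = 1.336905 × 10^8.
SE(Ŷ) = √(1.336905 × 10^8) = 11562.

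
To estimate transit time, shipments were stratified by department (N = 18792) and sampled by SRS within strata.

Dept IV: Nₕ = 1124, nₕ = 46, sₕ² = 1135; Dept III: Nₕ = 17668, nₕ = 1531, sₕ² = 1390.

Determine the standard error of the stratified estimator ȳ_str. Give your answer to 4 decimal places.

0.9042

Var(ȳ_str) = Σₕ Wₕ²(1 − fₕ)sₕ²/nₕ with Wₕ = Nₕ/N, N = 18792.
Dept IV: Wₕ = 0.05981269; term = 0.05981269²·(1 − 0.04092527)·1135/46 = 0.084659772.
Dept III: Wₕ = 0.94018731; term = 0.94018731²·(1 − 0.08665384)·1390/1531 = 0.73299969.
Sum = 0.81765946.
SE = √(0.81765946) = 0.9042.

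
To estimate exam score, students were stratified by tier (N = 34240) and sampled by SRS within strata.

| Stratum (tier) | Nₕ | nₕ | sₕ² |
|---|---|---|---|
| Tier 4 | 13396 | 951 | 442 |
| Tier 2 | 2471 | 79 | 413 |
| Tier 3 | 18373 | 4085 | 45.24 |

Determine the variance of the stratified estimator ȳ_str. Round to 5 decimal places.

0.09493

Var(ȳ_str) = Σₕ Wₕ²(1 − fₕ)sₕ²/nₕ with Wₕ = Nₕ/N, N = 34240.
Tier 4: Wₕ = 0.39123832; term = 0.39123832²·(1 − 0.07099134)·442/951 = 0.066091298.
Tier 2: Wₕ = 0.07216706; term = 0.07216706²·(1 − 0.03197086)·413/79 = 0.026356599.
Tier 3: Wₕ = 0.53659463; term = 0.53659463²·(1 − 0.22233713)·45.24/4085 = 0.0024797879.
Sum = 0.094927685.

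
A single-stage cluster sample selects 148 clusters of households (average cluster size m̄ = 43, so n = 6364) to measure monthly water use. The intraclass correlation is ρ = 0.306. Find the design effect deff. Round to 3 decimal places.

deff = 1 + (43 − 1)·0.306 = 1 + 12.852 = 13.852.

13.852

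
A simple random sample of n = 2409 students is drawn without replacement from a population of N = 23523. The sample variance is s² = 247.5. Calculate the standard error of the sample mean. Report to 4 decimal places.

0.3037

Under SRS without replacement, Var(ȳ) = (1 − f)·s²/n with f = n/N = 2409/23523 = 0.10241041.
Var(ȳ) = (1 − 0.10241041)·247.5/2409 = 0.89758959·0.10273973 = 0.092218109.
SE(ȳ) = √(0.092218109) = 0.3037.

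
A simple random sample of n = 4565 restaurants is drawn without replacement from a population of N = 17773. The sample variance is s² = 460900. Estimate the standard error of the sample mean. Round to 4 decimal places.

Under SRS without replacement, Var(ȳ) = (1 − f)·s²/n with f = n/N = 4565/17773 = 0.25685028.
Var(ȳ) = (1 − 0.25685028)·460900/4565 = 0.74314972·100.96386 = 75.031261.
SE(ȳ) = √(75.031261) = 8.6621.

8.6621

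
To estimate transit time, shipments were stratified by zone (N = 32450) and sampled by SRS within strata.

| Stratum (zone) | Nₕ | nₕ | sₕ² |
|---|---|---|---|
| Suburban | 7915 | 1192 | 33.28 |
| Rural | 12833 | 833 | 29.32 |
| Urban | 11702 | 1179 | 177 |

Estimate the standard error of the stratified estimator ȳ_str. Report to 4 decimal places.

Var(ȳ_str) = Σₕ Wₕ²(1 − fₕ)sₕ²/nₕ with Wₕ = Nₕ/N, N = 32450.
Suburban: Wₕ = 0.24391371; term = 0.24391371²·(1 − 0.15060013)·33.28/1192 = 0.0014108852.
Rural: Wₕ = 0.39546995; term = 0.39546995²·(1 − 0.06491078)·29.32/833 = 0.0051475314.
Urban: Wₕ = 0.36061633; term = 0.36061633²·(1 − 0.10075201)·177/1179 = 0.017556168.
Sum = 0.024114585.
SE = √(0.024114585) = 0.1553.

0.1553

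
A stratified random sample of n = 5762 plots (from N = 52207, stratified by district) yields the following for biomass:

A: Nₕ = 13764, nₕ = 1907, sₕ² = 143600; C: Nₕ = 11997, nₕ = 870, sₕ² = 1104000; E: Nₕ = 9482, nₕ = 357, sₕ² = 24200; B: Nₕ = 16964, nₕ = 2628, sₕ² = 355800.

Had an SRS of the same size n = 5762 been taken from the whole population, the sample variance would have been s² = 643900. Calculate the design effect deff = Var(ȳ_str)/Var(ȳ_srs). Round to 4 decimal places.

0.8137

Var(ȳ_str) = Σ Wₕ²(1−fₕ)sₕ²/nₕ with Wₕ = Nₕ/52207:
  A: (13764/52207)²·(1−1907/13764)·143600/1907 = 4.5088497
  C: (11997/52207)²·(1−870/11997)·1104000/870 = 62.15028
  E: (9482/52207)²·(1−357/9482)·24200/357 = 2.151902
  B: (16964/52207)²·(1−2628/16964)·355800/2628 = 12.080346
  → Var(ȳ_str) = 80.891378.
Var(ȳ_srs) = (1 − 5762/52207)·643900/5762 = 99.415797.
deff = 80.891378 / 99.415797 = 0.8137.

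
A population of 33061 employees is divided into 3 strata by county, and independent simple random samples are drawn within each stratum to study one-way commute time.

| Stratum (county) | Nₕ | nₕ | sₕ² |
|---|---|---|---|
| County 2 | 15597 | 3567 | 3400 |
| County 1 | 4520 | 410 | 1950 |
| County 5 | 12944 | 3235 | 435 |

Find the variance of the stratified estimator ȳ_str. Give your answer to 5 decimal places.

0.25992

Var(ȳ_str) = Σₕ Wₕ²(1 − fₕ)sₕ²/nₕ with Wₕ = Nₕ/N, N = 33061.
County 2: Wₕ = 0.47176431; term = 0.47176431²·(1 − 0.22869783)·3400/3567 = 0.16362533.
County 1: Wₕ = 0.13671698; term = 0.13671698²·(1 − 0.09070796)·1950/410 = 0.080834925.
County 5: Wₕ = 0.39151871; term = 0.39151871²·(1 − 0.24992274)·435/3235 = 0.015460588.
Sum = 0.25992084.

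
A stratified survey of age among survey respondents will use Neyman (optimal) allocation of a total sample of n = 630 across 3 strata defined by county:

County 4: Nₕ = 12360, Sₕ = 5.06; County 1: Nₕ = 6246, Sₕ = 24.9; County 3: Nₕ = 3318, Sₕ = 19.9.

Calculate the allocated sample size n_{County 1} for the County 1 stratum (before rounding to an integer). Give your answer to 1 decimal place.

Neyman allocation: nₕ = n·NₕSₕ / Σⱼ NⱼSⱼ.
Σ NⱼSⱼ = 12360·5.06 + 6246·24.9 + 3318·19.9 = 284095.2.
n_{County 1} = 630·6246·24.9 / 284095.2 = 344.9.

344.9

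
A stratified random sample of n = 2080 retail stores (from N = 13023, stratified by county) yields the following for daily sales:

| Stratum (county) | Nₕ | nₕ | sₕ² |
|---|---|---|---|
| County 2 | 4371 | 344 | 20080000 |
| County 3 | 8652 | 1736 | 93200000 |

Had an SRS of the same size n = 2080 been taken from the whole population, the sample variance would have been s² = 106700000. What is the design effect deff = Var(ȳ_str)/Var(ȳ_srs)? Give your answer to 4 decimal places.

0.5800

Var(ȳ_str) = Σ Wₕ²(1−fₕ)sₕ²/nₕ with Wₕ = Nₕ/13023:
  County 2: (4371/13023)²·(1−344/4371)·20080000/344 = 6058.2281
  County 3: (8652/13023)²·(1−1736/8652)·93200000/1736 = 18941.554
  → Var(ȳ_str) = 24999.782.
Var(ȳ_srs) = (1 − 2080/13023)·106700000/2080 = 43104.88.
deff = 24999.782 / 43104.88 = 0.5800.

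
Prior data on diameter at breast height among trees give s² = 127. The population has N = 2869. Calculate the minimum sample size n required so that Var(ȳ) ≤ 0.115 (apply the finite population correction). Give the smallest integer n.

798

Without fpc, n₀ = s²/D = 127/0.115 = 1104.3478.
With fpc, (1 − n/N)·s²/n ≤ D requires n ≥ n₀/(1 + n₀/N) = 1104.3478/(1 + 1104.3478/2869) = 797.4066.
Rounding up, n = 798.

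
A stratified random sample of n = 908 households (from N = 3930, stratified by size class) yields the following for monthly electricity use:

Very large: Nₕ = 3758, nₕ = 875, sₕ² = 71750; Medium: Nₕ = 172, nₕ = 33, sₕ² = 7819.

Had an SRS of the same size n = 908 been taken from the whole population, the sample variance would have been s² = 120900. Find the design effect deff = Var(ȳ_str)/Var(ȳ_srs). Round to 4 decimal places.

0.5654

Var(ȳ_str) = Σ Wₕ²(1−fₕ)sₕ²/nₕ with Wₕ = Nₕ/3930:
  Very large: (3758/3930)²·(1−875/3758)·71750/875 = 57.521496
  Medium: (172/3930)²·(1−33/172)·7819/33 = 0.36677136
  → Var(ȳ_str) = 57.888267.
Var(ȳ_srs) = (1 − 908/3930)·120900/908 = 102.38642.
deff = 57.888267 / 102.38642 = 0.5654.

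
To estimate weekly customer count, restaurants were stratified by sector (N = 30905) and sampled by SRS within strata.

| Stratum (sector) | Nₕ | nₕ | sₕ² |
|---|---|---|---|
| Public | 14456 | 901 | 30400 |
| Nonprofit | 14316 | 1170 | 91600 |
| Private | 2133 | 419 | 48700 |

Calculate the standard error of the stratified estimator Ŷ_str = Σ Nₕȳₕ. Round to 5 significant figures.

147550

Var(Ŷ_str) = Σₕ Nₕ²(1 − fₕ)sₕ²/nₕ.
Public: 14456²·(1 − 901/14456)·30400/901 = 6.611446 × 10^9.
Nonprofit: 14316²·(1 − 1170/14316)·91600/1170 = 1.4734145 × 10^10.
Private: 2133²·(1 − 419/2133)·48700/419 = 4.2492923 × 10^8.
Sum = 2.177052 × 10^10.
SE = √(2.177052 × 10^10) = 147550.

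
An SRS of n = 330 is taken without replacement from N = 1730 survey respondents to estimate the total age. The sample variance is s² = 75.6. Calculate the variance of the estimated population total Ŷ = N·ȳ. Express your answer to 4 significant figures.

554900

Var(Ŷ) = N²·Var(ȳ) = N²·(1 − n/N)·s²/n.
f = 330/1730 = 0.19075145; Var(ȳ) = 0.80924855·75.6/330 = 0.18539149.
Var(Ŷ) = 1730² · 0.18539149 = 554858.19.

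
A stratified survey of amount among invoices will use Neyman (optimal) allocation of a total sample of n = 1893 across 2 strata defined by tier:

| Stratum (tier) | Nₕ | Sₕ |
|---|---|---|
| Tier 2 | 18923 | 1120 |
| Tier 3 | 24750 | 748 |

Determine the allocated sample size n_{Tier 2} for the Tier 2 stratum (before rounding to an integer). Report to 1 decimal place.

1010.4

Neyman allocation: nₕ = n·NₕSₕ / Σⱼ NⱼSⱼ.
Σ NⱼSⱼ = 18923·1120 + 24750·748 = 3.970676 × 10^7.
n_{Tier 2} = 1893·18923·1120 / (3.970676 × 10^7) = 1010.4.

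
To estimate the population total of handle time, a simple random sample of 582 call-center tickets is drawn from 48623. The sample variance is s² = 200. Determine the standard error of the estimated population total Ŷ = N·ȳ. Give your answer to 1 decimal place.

Var(Ŷ) = N²·Var(ȳ) = N²·(1 − n/N)·s²/n.
f = 582/48623 = 0.01196964; Var(ȳ) = 0.98803036·200/582 = 0.33952933.
Var(Ŷ) = 48623² · 0.33952933 = 8.0271393 × 10^8.
SE(Ŷ) = √(8.0271393 × 10^8) = 28332.2.

28332.2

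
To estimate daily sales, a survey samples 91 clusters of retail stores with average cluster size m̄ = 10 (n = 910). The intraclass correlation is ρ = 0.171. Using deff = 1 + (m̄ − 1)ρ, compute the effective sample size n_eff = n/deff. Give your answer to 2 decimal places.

deff = 1 + (10 − 1)·0.171 = 1 + 1.539 = 2.539.
n_eff = 910 / 2.539 = 358.41.

358.41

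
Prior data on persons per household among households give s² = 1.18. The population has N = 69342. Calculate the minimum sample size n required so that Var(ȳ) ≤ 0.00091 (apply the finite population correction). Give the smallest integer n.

1273

Without fpc, n₀ = s²/D = 1.18/0.00091 = 1296.7033.
With fpc, (1 − n/N)·s²/n ≤ D requires n ≥ n₀/(1 + n₀/N) = 1296.7033/(1 + 1296.7033/69342) = 1272.8999.
Rounding up, n = 1273.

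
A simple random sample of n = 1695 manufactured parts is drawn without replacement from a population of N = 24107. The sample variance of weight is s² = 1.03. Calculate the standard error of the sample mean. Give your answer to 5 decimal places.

0.02377

Under SRS without replacement, Var(ȳ) = (1 − f)·s²/n with f = n/N = 1695/24107 = 0.07031153.
Var(ȳ) = (1 − 0.07031153)·1.03/1695 = 0.92968847·6.0766962 × 10^-4 = 5.6494344 × 10^-4.
SE(ȳ) = √(5.6494344 × 10^-4) = 0.02377.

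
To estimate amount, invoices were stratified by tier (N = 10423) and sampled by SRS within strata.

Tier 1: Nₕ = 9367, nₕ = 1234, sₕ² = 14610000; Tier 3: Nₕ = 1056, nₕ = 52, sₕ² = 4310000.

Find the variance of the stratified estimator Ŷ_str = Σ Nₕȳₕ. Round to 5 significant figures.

9.8983 × 10^11

Var(Ŷ_str) = Σₕ Nₕ²(1 − fₕ)sₕ²/nₕ.
Tier 1: 9367²·(1 − 1234/9367)·14610000/1234 = 9.0195807 × 10^11.
Tier 3: 1056²·(1 − 52/1056)·4310000/52 = 8.7876258 × 10^10.
Sum = 9.8983433 × 10^11.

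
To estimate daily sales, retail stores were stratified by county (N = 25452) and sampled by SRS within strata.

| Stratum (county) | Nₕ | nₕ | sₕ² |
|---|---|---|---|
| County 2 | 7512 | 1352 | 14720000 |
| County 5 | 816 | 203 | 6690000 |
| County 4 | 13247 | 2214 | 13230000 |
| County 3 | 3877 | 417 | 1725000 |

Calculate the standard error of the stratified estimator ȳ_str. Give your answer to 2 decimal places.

Var(ȳ_str) = Σₕ Wₕ²(1 − fₕ)sₕ²/nₕ with Wₕ = Nₕ/N, N = 25452.
County 2: Wₕ = 0.29514380; term = 0.29514380²·(1 − 0.17997870)·14720000/1352 = 777.72056.
County 5: Wₕ = 0.03206035; term = 0.03206035²·(1 − 0.24877451)·6690000/203 = 25.447017.
County 4: Wₕ = 0.52046990; term = 0.52046990²·(1 − 0.16713218)·13230000/2214 = 1348.1852.
County 3: Wₕ = 0.15232595; term = 0.15232595²·(1 − 0.10755739)·1725000/417 = 85.660601.
Sum = 2237.0134.
SE = √(2237.0134) = 47.30.

47.30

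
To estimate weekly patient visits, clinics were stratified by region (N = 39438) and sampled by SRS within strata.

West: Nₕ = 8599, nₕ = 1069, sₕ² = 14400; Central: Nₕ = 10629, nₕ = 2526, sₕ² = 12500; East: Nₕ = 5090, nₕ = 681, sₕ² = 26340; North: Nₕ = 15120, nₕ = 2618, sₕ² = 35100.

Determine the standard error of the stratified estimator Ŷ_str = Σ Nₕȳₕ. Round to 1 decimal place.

68562.4

Var(Ŷ_str) = Σₕ Nₕ²(1 − fₕ)sₕ²/nₕ.
West: 8599²·(1 − 1069/8599)·14400/1069 = 8.7222336 × 10^8.
Central: 10629²·(1 − 2526/10629)·12500/2526 = 4.2620144 × 10^8.
East: 5090²·(1 − 681/5090)·26340/681 = 8.6801362 × 10^8.
North: 15120²·(1 − 2618/15120)·35100/2618 = 2.5343627 × 10^9.
Sum = 4.7008011 × 10^9.
SE = √(4.7008011 × 10^9) = 68562.4.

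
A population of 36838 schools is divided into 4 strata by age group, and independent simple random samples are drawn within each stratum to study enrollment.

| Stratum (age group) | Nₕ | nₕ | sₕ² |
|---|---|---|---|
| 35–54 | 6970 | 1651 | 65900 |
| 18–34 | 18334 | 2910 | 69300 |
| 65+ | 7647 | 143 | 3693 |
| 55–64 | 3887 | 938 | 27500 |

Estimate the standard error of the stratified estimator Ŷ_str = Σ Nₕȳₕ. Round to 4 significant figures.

100200

Var(Ŷ_str) = Σₕ Nₕ²(1 − fₕ)sₕ²/nₕ.
35–54: 6970²·(1 − 1651/6970)·65900/1651 = 1.4797935 × 10^9.
18–34: 18334²·(1 − 2910/18334)·69300/2910 = 6.7343315 × 10^9.
65+: 7647²·(1 − 143/7647)·3693/143 = 1.4819283 × 10^9.
55–64: 3887²·(1 − 938/3887)·27500/938 = 3.3606182 × 10^8.
Sum = 1.0032115 × 10^10.
SE = √(1.0032115 × 10^10) = 100200.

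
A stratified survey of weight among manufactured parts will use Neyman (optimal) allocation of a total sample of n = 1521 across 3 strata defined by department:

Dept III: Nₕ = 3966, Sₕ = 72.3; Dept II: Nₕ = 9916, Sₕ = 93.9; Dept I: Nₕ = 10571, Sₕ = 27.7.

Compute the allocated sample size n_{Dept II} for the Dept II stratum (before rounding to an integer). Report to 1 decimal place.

Neyman allocation: nₕ = n·NₕSₕ / Σⱼ NⱼSⱼ.
Σ NⱼSⱼ = 3966·72.3 + 9916·93.9 + 10571·27.7 = 1.5106709 × 10^6.
n_{Dept II} = 1521·9916·93.9 / (1.5106709 × 10^6) = 937.5.

937.5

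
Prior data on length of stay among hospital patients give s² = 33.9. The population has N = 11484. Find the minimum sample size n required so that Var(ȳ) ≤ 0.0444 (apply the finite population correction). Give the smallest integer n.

Without fpc, n₀ = s²/D = 33.9/0.0444 = 763.5135.
With fpc, (1 − n/N)·s²/n ≤ D requires n ≥ n₀/(1 + n₀/N) = 763.5135/(1 + 763.5135/11484) = 715.9158.
Rounding up, n = 716.

716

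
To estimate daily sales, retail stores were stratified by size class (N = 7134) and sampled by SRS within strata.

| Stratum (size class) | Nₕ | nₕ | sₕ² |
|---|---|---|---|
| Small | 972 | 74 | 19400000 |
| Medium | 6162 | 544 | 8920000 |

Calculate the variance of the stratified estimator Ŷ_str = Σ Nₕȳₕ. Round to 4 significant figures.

7.965 × 10^11

Var(Ŷ_str) = Σₕ Nₕ²(1 − fₕ)sₕ²/nₕ.
Small: 972²·(1 − 74/972)·19400000/74 = 2.2882982 × 10^11.
Medium: 6162²·(1 − 544/6162)·8920000/544 = 5.6763528 × 10^11.
Sum = 7.964651 × 10^11.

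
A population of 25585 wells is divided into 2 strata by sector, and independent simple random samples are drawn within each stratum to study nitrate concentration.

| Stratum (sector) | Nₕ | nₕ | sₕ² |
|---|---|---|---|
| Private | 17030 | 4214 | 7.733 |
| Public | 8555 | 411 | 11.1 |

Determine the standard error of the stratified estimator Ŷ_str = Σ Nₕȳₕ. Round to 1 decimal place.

1510.7

Var(Ŷ_str) = Σₕ Nₕ²(1 − fₕ)sₕ²/nₕ.
Private: 17030²·(1 − 4214/17030)·7.733/4214 = 400516.7.
Public: 8555²·(1 − 411/8555)·11.1/411 = 1.8816504 × 10^6.
Sum = 2.2821671 × 10^6.
SE = √(2.2821671 × 10^6) = 1510.7.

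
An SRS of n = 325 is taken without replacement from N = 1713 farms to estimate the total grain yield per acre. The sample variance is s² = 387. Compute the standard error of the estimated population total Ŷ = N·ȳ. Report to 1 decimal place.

1682.6

Var(Ŷ) = N²·Var(ȳ) = N²·(1 − n/N)·s²/n.
f = 325/1713 = 0.18972563; Var(ȳ) = 0.81027437·387/325 = 0.96484979.
Var(Ŷ) = 1713² · 0.96484979 = 2.8312253 × 10^6.
SE(Ŷ) = √(2.8312253 × 10^6) = 1682.6.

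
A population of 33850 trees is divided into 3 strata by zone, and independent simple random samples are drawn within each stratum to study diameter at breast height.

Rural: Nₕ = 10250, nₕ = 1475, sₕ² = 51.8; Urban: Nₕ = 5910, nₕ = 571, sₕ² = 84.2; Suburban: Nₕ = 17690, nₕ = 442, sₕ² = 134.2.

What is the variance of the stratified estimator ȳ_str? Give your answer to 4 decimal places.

Var(ȳ_str) = Σₕ Wₕ²(1 − fₕ)sₕ²/nₕ with Wₕ = Nₕ/N, N = 33850.
Rural: Wₕ = 0.30280650; term = 0.30280650²·(1 − 0.14390244)·51.8/1475 = 0.0027567119.
Urban: Wₕ = 0.17459380; term = 0.17459380²·(1 − 0.09661591)·84.2/571 = 0.004060748.
Suburban: Wₕ = 0.52259970; term = 0.52259970²·(1 − 0.02498587)·134.2/442 = 0.080849898.
Sum = 0.087667358.

0.0877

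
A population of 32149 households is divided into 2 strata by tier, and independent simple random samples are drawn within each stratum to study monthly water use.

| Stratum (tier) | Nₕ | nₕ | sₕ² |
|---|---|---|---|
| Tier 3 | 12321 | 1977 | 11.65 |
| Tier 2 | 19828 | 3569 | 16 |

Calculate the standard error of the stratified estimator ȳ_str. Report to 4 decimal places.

0.0461

Var(ȳ_str) = Σₕ Wₕ²(1 − fₕ)sₕ²/nₕ with Wₕ = Nₕ/N, N = 32149.
Tier 3: Wₕ = 0.38324676; term = 0.38324676²·(1 − 0.16045776)·11.65/1977 = 7.2663914 × 10^-4.
Tier 2: Wₕ = 0.61675324; term = 0.61675324²·(1 − 0.17999798)·16/3569 = 0.001398335.
Sum = 0.0021249741.
SE = √(0.0021249741) = 0.0461.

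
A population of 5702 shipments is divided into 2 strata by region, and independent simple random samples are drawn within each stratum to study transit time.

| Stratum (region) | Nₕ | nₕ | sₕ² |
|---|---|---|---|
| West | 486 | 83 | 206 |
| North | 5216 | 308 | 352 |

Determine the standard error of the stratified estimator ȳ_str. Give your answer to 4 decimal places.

Var(ȳ_str) = Σₕ Wₕ²(1 − fₕ)sₕ²/nₕ with Wₕ = Nₕ/N, N = 5702.
West: Wₕ = 0.08523325; term = 0.08523325²·(1 − 0.17078189)·206/83 = 0.014951199.
North: Wₕ = 0.91476675; term = 0.91476675²·(1 − 0.05904908)·352/308 = 0.89986976.
Sum = 0.91482096.
SE = √(0.91482096) = 0.9565.

0.9565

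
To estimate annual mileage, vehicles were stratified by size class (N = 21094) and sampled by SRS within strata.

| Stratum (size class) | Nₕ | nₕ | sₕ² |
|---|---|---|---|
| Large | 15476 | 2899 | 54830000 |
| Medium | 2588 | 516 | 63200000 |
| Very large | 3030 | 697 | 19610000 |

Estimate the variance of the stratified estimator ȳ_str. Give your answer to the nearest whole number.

Var(ȳ_str) = Σₕ Wₕ²(1 − fₕ)sₕ²/nₕ with Wₕ = Nₕ/N, N = 21094.
Large: Wₕ = 0.73366834; term = 0.73366834²·(1 − 0.18732231)·54830000/2899 = 8273.4744.
Medium: Wₕ = 0.12268892; term = 0.12268892²·(1 − 0.19938176)·63200000/516 = 1476.0583.
Very large: Wₕ = 0.14364274; term = 0.14364274²·(1 − 0.23003300)·19610000/697 = 446.9761.
Sum = 10196.509.

10197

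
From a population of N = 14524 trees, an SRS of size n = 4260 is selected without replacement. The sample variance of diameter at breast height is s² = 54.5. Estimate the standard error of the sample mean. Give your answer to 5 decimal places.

0.09508

Under SRS without replacement, Var(ȳ) = (1 − f)·s²/n with f = n/N = 4260/14524 = 0.29330763.
Var(ȳ) = (1 − 0.29330763)·54.5/4260 = 0.70669237·0.012793427 = 0.0090410174.
SE(ȳ) = √(0.0090410174) = 0.09508.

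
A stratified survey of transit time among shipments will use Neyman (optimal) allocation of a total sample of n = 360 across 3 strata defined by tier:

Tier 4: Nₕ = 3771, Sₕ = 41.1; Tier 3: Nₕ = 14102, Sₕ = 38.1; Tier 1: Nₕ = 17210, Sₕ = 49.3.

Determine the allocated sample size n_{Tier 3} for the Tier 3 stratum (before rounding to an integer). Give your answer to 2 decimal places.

125.54

Neyman allocation: nₕ = n·NₕSₕ / Σⱼ NⱼSⱼ.
Σ NⱼSⱼ = 3771·41.1 + 14102·38.1 + 17210·49.3 = 1.5407273 × 10^6.
n_{Tier 3} = 360·14102·38.1 / (1.5407273 × 10^6) = 125.54.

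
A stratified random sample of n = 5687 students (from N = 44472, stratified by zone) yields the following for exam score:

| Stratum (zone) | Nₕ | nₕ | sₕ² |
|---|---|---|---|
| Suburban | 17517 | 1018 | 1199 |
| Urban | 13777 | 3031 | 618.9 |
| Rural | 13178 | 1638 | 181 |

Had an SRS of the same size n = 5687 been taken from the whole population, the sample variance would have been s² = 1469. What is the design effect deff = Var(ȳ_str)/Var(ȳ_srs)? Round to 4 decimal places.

Var(ȳ_str) = Σ Wₕ²(1−fₕ)sₕ²/nₕ with Wₕ = Nₕ/44472:
  Suburban: (17517/44472)²·(1−1018/17517)·1199/1018 = 0.1721137
  Urban: (13777/44472)²·(1−3031/13777)·618.9/3031 = 0.015284904
  Rural: (13178/44472)²·(1−1638/13178)·181/1638 = 0.0084966292
  → Var(ȳ_str) = 0.19589523.
Var(ȳ_srs) = (1 − 5687/44472)·1469/5687 = 0.2252764.
deff = 0.19589523 / 0.2252764 = 0.8696.

0.8696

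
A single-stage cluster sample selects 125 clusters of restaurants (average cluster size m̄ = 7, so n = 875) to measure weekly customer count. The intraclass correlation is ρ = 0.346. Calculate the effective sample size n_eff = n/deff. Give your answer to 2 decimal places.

284.46

deff = 1 + (7 − 1)·0.346 = 1 + 2.076 = 3.076.
n_eff = 875 / 3.076 = 284.46.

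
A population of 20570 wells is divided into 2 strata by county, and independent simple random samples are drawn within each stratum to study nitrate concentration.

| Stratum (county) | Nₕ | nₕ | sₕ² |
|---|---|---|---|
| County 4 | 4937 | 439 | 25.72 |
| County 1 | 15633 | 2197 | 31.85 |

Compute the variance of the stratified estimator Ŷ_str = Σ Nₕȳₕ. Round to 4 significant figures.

4.346 × 10^6

Var(Ŷ_str) = Σₕ Nₕ²(1 − fₕ)sₕ²/nₕ.
County 4: 4937²·(1 − 439/4937)·25.72/439 = 1.3010351 × 10^6.
County 1: 15633²·(1 − 2197/15633)·31.85/2197 = 3.0450309 × 10^6.
Sum = 4.346066 × 10^6.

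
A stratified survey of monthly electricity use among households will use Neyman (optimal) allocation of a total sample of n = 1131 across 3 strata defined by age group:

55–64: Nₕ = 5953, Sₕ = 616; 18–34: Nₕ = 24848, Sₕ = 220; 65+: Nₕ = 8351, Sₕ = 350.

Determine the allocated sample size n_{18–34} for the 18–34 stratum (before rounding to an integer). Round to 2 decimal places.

Neyman allocation: nₕ = n·NₕSₕ / Σⱼ NⱼSⱼ.
Σ NⱼSⱼ = 5953·616 + 24848·220 + 8351·350 = 1.2056458 × 10^7.
n_{18–34} = 1131·24848·220 / (1.2056458 × 10^7) = 512.81.

512.81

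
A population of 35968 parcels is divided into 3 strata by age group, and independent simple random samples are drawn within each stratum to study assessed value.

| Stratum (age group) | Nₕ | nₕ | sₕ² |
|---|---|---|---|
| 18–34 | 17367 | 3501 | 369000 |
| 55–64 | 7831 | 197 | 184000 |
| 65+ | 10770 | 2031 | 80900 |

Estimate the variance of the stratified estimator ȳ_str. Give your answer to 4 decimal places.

65.6776

Var(ȳ_str) = Σₕ Wₕ²(1 − fₕ)sₕ²/nₕ with Wₕ = Nₕ/N, N = 35968.
18–34: Wₕ = 0.48284586; term = 0.48284586²·(1 − 0.20158922)·369000/3501 = 19.619037.
55–64: Wₕ = 0.21772131; term = 0.21772131²·(1 − 0.02515643)·184000/197 = 43.160692.
65+: Wₕ = 0.29943283; term = 0.29943283²·(1 − 0.18857939)·80900/2031 = 2.8979004.
Sum = 65.677629.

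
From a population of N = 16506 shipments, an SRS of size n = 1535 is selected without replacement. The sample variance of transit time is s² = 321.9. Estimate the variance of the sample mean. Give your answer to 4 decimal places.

0.1902

Under SRS without replacement, Var(ȳ) = (1 − f)·s²/n with f = n/N = 1535/16506 = 0.09299649.
Var(ȳ) = (1 − 0.09299649)·321.9/1535 = 0.90700351·0.20970684 = 0.19020484.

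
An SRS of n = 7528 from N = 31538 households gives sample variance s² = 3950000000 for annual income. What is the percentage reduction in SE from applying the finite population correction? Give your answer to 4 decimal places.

12.7473

f = n/N = 7528/31538 = 0.23869618.
SE_no-fpc = √(s²/n) = 724.36714; SE_fpc = √((1−f)s²/n) = 632.03008.
Ratio = √(1−f) = 0.87252726. Reduction = 100·(1 − 0.87252726) = 12.7473%.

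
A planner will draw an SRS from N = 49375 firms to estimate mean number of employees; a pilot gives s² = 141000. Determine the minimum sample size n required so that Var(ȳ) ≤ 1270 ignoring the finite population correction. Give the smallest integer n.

Without fpc, n₀ = s²/D = 141000/1270 = 111.0236.
Rounding up, n = 112.

112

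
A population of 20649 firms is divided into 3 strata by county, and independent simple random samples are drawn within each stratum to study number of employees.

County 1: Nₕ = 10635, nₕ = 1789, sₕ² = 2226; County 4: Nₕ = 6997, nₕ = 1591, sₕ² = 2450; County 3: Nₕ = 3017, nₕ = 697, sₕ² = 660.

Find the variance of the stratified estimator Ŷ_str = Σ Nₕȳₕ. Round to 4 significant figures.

1.819 × 10^8

Var(Ŷ_str) = Σₕ Nₕ²(1 − fₕ)sₕ²/nₕ.
County 1: 10635²·(1 − 1789/10635)·2226/1789 = 1.170575 × 10^8.
County 4: 6997²·(1 − 1591/6997)·2450/1591 = 5.8248376 × 10^7.
County 3: 3017²·(1 − 697/3017)·660/697 = 6.6278772 × 10^6.
Sum = 1.8193375 × 10^8.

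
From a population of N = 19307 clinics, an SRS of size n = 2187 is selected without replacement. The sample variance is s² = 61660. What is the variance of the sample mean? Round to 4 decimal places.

25.0002

Under SRS without replacement, Var(ȳ) = (1 − f)·s²/n with f = n/N = 2187/19307 = 0.11327498.
Var(ȳ) = (1 − 0.11327498)·61660/2187 = 0.88672502·28.193873 = 25.000213.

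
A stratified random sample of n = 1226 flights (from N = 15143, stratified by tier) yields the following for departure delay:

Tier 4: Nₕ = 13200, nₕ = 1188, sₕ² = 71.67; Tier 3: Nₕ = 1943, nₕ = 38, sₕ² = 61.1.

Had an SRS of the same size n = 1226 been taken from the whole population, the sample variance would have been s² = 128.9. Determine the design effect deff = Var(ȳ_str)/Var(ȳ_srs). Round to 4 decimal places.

Var(ȳ_str) = Σ Wₕ²(1−fₕ)sₕ²/nₕ with Wₕ = Nₕ/15143:
  Tier 4: (13200/15143)²·(1−1188/13200)·71.67/1188 = 0.041714436
  Tier 3: (1943/15143)²·(1−38/1943)·61.1/38 = 0.025953836
  → Var(ȳ_str) = 0.067668272.
Var(ȳ_srs) = (1 − 1226/15143)·128.9/1226 = 0.096626478.
deff = 0.067668272 / 0.096626478 = 0.7003.

0.7003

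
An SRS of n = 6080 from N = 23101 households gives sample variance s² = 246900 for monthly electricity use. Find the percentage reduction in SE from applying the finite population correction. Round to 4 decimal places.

14.1625

f = n/N = 6080/23101 = 0.26319207.
SE_no-fpc = √(s²/n) = 6.372484; SE_fpc = √((1−f)s²/n) = 5.469982.
Ratio = √(1−f) = 0.85837517. Reduction = 100·(1 − 0.85837517) = 14.1625%.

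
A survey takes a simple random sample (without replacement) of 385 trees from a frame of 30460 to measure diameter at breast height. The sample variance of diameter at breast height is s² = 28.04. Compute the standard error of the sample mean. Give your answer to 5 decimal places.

Under SRS without replacement, Var(ȳ) = (1 − f)·s²/n with f = n/N = 385/30460 = 0.01263953.
Var(ȳ) = (1 − 0.01263953)·28.04/385 = 0.98736047·0.072831169 = 0.071910617.
SE(ȳ) = √(0.071910617) = 0.26816.

0.26816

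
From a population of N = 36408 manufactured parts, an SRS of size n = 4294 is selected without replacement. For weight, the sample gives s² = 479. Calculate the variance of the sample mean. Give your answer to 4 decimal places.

Under SRS without replacement, Var(ȳ) = (1 − f)·s²/n with f = n/N = 4294/36408 = 0.11794111.
Var(ȳ) = (1 − 0.11794111)·479/4294 = 0.88205889·0.111551 = 0.098394552.

0.0984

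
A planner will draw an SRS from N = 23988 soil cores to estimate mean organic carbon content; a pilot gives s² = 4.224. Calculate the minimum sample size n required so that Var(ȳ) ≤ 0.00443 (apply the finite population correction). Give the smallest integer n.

918

Without fpc, n₀ = s²/D = 4.224/0.00443 = 953.4989.
With fpc, (1 − n/N)·s²/n ≤ D requires n ≥ n₀/(1 + n₀/N) = 953.4989/(1 + 953.4989/23988) = 917.0472.
Rounding up, n = 918.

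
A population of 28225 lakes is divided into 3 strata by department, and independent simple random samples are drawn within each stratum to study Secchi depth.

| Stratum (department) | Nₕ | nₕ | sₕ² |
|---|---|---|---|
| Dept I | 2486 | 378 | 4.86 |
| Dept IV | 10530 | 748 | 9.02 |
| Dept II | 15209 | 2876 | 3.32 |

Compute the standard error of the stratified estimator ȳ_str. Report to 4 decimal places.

Var(ȳ_str) = Σₕ Wₕ²(1 − fₕ)sₕ²/nₕ with Wₕ = Nₕ/N, N = 28225.
Dept I: Wₕ = 0.08807795; term = 0.08807795²·(1 − 0.15205149)·4.86/378 = 8.4576225 × 10^-5.
Dept IV: Wₕ = 0.37307352; term = 0.37307352²·(1 − 0.07103514)·9.02/748 = 0.0015591686.
Dept II: Wₕ = 0.53884854; term = 0.53884854²·(1 − 0.18909856)·3.32/2876 = 2.7180078 × 10^-4.
Sum = 0.0019155456.
SE = √(0.0019155456) = 0.0438.

0.0438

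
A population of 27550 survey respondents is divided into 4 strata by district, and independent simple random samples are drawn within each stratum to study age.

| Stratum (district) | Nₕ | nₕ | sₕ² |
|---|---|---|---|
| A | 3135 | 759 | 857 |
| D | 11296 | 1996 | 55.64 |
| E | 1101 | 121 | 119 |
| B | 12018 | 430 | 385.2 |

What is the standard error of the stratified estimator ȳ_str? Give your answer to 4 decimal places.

0.4251

Var(ȳ_str) = Σₕ Wₕ²(1 − fₕ)sₕ²/nₕ with Wₕ = Nₕ/N, N = 27550.
A: Wₕ = 0.11379310; term = 0.11379310²·(1 − 0.24210526)·857/759 = 0.011081022.
D: Wₕ = 0.41001815; term = 0.41001815²·(1 − 0.17669972)·55.64/1996 = 0.0038582557.
E: Wₕ = 0.03996370; term = 0.03996370²·(1 − 0.10990009)·119/121 = 0.0013980792.
B: Wₕ = 0.43622505; term = 0.43622505²·(1 − 0.03577966)·385.2/430 = 0.16436726.
Sum = 0.18070462.
SE = √(0.18070462) = 0.4251.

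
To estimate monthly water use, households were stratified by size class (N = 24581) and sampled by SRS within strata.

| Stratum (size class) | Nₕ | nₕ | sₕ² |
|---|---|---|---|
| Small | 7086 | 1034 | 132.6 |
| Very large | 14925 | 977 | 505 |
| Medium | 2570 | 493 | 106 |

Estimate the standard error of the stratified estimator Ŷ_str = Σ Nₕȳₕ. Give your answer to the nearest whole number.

10689

Var(Ŷ_str) = Σₕ Nₕ²(1 − fₕ)sₕ²/nₕ.
Small: 7086²·(1 − 1034/7086)·132.6/1034 = 5.4994981 × 10^6.
Very large: 14925²·(1 − 977/14925)·505/977 = 1.0760268 × 10^8.
Medium: 2570²·(1 − 493/2570)·106/493 = 1.1477005 × 10^6.
Sum = 1.1424988 × 10^8.
SE = √(1.1424988 × 10^8) = 10689.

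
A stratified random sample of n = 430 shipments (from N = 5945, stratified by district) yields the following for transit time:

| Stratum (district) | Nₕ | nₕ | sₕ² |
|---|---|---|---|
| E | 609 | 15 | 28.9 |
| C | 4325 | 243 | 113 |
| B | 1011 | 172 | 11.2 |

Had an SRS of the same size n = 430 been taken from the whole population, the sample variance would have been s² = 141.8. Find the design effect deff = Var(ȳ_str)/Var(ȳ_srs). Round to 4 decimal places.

Var(ȳ_str) = Σ Wₕ²(1−fₕ)sₕ²/nₕ with Wₕ = Nₕ/5945:
  E: (609/5945)²·(1−15/609)·28.9/15 = 0.019719986
  C: (4325/5945)²·(1−243/4325)·113/243 = 0.23228842
  B: (1011/5945)²·(1−172/1011)·11.2/172 = 0.0015627841
  → Var(ȳ_str) = 0.25357119.
Var(ȳ_srs) = (1 − 430/5945)·141.8/430 = 0.30591547.
deff = 0.25357119 / 0.30591547 = 0.8289.

0.8289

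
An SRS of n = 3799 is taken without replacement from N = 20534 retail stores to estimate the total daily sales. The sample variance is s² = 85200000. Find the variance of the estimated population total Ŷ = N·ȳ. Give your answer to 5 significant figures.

Var(Ŷ) = N²·Var(ȳ) = N²·(1 − n/N)·s²/n.
f = 3799/20534 = 0.18501023; Var(ȳ) = 0.81498977·85200000/3799 = 18277.739.
Var(Ŷ) = 20534² · 18277.739 = 7.7067201 × 10^12.

7.7067 × 10^12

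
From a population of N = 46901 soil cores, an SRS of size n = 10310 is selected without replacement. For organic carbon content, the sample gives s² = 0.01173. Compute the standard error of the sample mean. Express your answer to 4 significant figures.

9.421 × 10^-4

Under SRS without replacement, Var(ȳ) = (1 − f)·s²/n with f = n/N = 10310/46901 = 0.21982474.
Var(ȳ) = (1 − 0.21982474)·0.01173/10310 = 0.78017526·1.1377304 × 10^-6 = 8.8762908 × 10^-7.
SE(ȳ) = √(8.8762908 × 10^-7) = 9.421 × 10^-4.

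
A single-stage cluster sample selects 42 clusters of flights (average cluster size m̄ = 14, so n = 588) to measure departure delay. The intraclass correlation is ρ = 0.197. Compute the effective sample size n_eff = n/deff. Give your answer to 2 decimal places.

deff = 1 + (14 − 1)·0.197 = 1 + 2.561 = 3.561.
n_eff = 588 / 3.561 = 165.12.

165.12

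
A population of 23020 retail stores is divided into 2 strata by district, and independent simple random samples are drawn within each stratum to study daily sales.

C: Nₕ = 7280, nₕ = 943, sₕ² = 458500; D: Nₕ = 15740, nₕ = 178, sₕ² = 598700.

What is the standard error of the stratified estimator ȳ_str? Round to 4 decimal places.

39.9629

Var(ȳ_str) = Σₕ Wₕ²(1 − fₕ)sₕ²/nₕ with Wₕ = Nₕ/N, N = 23020.
C: Wₕ = 0.31624674; term = 0.31624674²·(1 − 0.12953297)·458500/943 = 42.328424.
D: Wₕ = 0.68375326; term = 0.68375326²·(1 − 0.01130877)·598700/178 = 1554.7077.
Sum = 1597.0361.
SE = √(1597.0361) = 39.9629.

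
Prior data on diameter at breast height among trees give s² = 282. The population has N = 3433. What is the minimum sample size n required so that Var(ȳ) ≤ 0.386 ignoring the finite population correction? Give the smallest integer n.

Without fpc, n₀ = s²/D = 282/0.386 = 730.5699.
Rounding up, n = 731.

731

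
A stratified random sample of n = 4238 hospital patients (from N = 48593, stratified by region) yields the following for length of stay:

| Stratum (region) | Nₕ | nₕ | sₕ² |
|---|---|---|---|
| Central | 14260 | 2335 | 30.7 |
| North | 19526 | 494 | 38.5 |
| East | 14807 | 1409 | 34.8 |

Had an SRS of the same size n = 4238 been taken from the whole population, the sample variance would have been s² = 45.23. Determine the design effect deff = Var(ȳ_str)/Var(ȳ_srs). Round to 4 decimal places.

1.5693

Var(ȳ_str) = Σ Wₕ²(1−fₕ)sₕ²/nₕ with Wₕ = Nₕ/48593:
  Central: (14260/48593)²·(1−2335/14260)·30.7/2335 = 9.4685174 × 10^-4
  North: (19526/48593)²·(1−494/19526)·38.5/494 = 0.012265466
  East: (14807/48593)²·(1−1409/14807)·34.8/1409 = 0.0020750467
  → Var(ȳ_str) = 0.015287364.
Var(ȳ_srs) = (1 − 4238/48593)·45.23/4238 = 0.0097416945.
deff = 0.015287364 / 0.0097416945 = 1.5693.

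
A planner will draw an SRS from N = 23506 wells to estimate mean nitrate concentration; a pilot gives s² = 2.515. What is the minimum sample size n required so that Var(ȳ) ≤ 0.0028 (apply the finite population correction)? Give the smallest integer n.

866

Without fpc, n₀ = s²/D = 2.515/0.0028 = 898.2143.
With fpc, (1 − n/N)·s²/n ≤ D requires n ≥ n₀/(1 + n₀/N) = 898.2143/(1 + 898.2143/23506) = 865.1549.
Rounding up, n = 866.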